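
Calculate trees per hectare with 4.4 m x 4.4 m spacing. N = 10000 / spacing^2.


N = 10000 / 4.4^2 = 10000 / 19.36 = 516.529 ≈ 517 trees/ha

517 trees/ha


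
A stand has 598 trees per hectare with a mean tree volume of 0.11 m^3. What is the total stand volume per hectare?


V_stand = 598 * 0.11 = 65.78 ≈ 65.8 m^3/ha

65.8 m^3/ha


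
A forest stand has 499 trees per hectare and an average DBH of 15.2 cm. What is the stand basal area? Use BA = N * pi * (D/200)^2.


(D/200)^2 = (15.2/200)^2 = 0.076^2 = 0.005776
Individual BA = 3.141593 * 0.005776 = 0.0181458 m^2
Stand BA = 499 * 0.0181458 = 9.05475 ≈ 9.05 m^2/ha

9.05 m^2/ha


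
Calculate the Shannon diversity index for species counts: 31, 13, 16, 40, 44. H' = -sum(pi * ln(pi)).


Total N = 31 + 13 + 16 + 40 + 44 = 144
Per-species terms:
  p = 31/144 = 0.215278; ln(p) = -1.535825; p*ln(p) = 0.215278 * (-1.535825) = -0.330629
  p = 13/144 = 0.090278; ln(p) = -2.404861; p*ln(p) = 0.090278 * (-2.404861) = -0.217106
  p = 16/144 = 0.111111; ln(p) = -2.197226; p*ln(p) = 0.111111 * (-2.197226) = -0.244136
  p = 40/144 = 0.277778; ln(p) = -1.280933; p*ln(p) = 0.277778 * (-1.280933) = -0.355815
  p = 44/144 = 0.305556; ln(p) = -1.185622; p*ln(p) = 0.305556 * (-1.185622) = -0.362274
sum(p*ln(p)) = (-0.330629) + (-0.217106) + (-0.244136) + (-0.355815) + (-0.362274) = -1.509960
H' = -(-1.509960) = 1.509960 ≈ 1.5100

1.5100


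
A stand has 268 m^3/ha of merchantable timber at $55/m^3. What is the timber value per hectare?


Value = 268 * 55 = $14740/ha

$14740/ha


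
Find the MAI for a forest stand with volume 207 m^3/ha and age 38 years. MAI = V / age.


MAI = 207 / 38 = 5.4474 ≈ 5.45 m^3/ha/yr

5.45 m^3/ha/yr


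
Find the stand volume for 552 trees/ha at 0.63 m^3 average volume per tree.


V_stand = 552 * 0.63 = 347.76 ≈ 347.8 m^3/ha

347.8 m^3/ha


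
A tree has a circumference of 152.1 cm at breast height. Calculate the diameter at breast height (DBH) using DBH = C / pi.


DBH = C / pi = 152.1 / 3.141593 = 48.4149 ≈ 48.41 cm

48.41 cm


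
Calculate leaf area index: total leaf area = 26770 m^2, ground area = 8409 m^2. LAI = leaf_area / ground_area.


LAI = 26770 / 8409 = 3.1835 ≈ 3.18

3.18


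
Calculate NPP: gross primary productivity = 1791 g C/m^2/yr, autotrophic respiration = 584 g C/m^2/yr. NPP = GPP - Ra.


NPP = GPP - Ra = 1791 - 584 = 1207 g C/m^2/yr

1207 g C/m^2/yr


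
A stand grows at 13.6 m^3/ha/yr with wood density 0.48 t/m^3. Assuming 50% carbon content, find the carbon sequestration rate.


C = 13.6 * 0.48 * 0.5 = 3.264 ≈ 3.26 t C/ha/yr

3.26 t C/ha/yr


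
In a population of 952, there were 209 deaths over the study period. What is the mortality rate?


Mortality rate = 209 / 952 = 0.219538 ≈ 0.2195

0.2195


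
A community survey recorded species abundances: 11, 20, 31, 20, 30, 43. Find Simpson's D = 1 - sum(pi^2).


Total N = 11 + 20 + 31 + 20 + 30 + 43 = 155
Per-species terms:
  p = 11/155 = 0.070968; p^2 = 0.070968^2 = 0.005036
  p = 20/155 = 0.129032; p^2 = 0.129032^2 = 0.016649
  p = 31/155 = 0.200000; p^2 = 0.200000^2 = 0.040000
  p = 20/155 = 0.129032; p^2 = 0.129032^2 = 0.016649
  p = 30/155 = 0.193548; p^2 = 0.193548^2 = 0.037461
  p = 43/155 = 0.277419; p^2 = 0.277419^2 = 0.076961
sum(p^2) = 0.005036 + 0.016649 + 0.040000 + 0.016649 + 0.037461 + 0.076961 = 0.192756
D = 1 - 0.192756 = 0.807244 ≈ 0.8072

0.8072


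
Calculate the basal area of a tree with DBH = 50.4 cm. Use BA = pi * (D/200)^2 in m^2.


D/200 = 50.4/200 = 0.252 m
(D/200)^2 = 0.252^2 = 0.063504
BA = 3.141593 * 0.063504 = 0.199504 ≈ 0.1995 m^2

0.1995 m^2


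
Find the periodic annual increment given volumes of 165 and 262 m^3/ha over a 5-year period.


PAI = (V2 - V1) / period = (262 - 165) / 5 = 97 / 5 = 19.40 m^3/ha/yr

19.40 m^3/ha/yr


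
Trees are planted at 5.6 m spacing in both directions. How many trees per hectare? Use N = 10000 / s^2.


N = 10000 / 5.6^2 = 10000 / 31.36 = 318.878 ≈ 319 trees/ha

319 trees/ha


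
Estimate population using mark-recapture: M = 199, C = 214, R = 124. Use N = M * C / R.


N = M * C / R = 199 * 214 / 124 = 42586 / 124 = 343.44 ≈ 343

343 individuals


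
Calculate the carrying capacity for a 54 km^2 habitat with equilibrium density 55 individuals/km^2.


K = 55 * 54 = 2970 individuals

2970 individuals


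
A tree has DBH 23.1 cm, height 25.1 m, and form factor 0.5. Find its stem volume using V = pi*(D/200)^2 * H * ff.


(D/200)^2 = (23.1/200)^2 = 0.1155^2 = 0.01334025
BA = 3.141593 * 0.01334025 = 0.0419096 m^2
V = 0.0419096 * 25.1 * 0.5 = 0.525965 ≈ 0.526 m^3

0.526 m^3


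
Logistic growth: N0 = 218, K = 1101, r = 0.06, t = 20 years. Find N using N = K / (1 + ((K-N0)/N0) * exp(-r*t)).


(K - N0)/N0 = (1101 - 218)/218 = 883/218 = 4.05046
r*t = 0.06 * 20 = 1.2; exp(-1.2) = 0.301194
4.05046 * 0.301194 = 1.21997
1 + 1.21997 = 2.21997
N = 1101 / 2.21997 = 495.953 ≈ 496

496


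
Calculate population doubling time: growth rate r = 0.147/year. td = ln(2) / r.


td = ln(2) / 0.147 = 0.693147 / 0.147 = 4.71529 ≈ 4.7 years

4.7 years


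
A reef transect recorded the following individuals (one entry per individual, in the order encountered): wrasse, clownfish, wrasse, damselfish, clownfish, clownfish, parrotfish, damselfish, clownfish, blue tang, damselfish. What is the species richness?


Total individuals logged = 11
Distinct species (count of individuals): wrasse (2), clownfish (4), damselfish (3), parrotfish (1), blue tang (1)
Species richness = number of distinct species = 5

5


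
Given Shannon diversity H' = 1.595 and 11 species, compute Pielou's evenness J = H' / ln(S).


ln(11) = 2.39790
J = H' / ln(S) = 1.595 / 2.39790 = 0.665165 ≈ 0.6652

0.6652


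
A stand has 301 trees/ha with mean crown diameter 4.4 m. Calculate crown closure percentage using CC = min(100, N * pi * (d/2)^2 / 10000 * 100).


(d/2)^2 = (4.4/2)^2 = 2.2^2 = 4.84
Crown area = 3.141593 * 4.84 = 15.2053 m^2
N * area / 10000 * 100 = 301 * 15.2053 / 10000 * 100 = 45.7680
CC = min(100, 45.7680) = 45.7680 ≈ 45.8%

45.8%


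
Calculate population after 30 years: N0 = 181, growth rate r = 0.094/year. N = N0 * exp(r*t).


r*t = 0.094 * 30 = 2.82
exp(2.82) = 16.7769
N = 181 * 16.7769 = 3036.62 ≈ 3037

3037


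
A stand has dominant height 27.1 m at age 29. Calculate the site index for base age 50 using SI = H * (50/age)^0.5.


50/29 = 1.72414
(1.72414)^0.5 = 1.31307
SI = 27.1 * 1.31307 = 35.5842 ≈ 35.6 m

35.6 m


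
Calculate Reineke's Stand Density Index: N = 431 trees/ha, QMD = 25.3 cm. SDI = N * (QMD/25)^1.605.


QMD/25 = 25.3/25 = 1.012
(1.012)^1.605 = exp(1.605 * ln(1.012)) = exp(1.605 * 0.0119286) = exp(0.0191454) = 1.01933
SDI = 431 * 1.01933 = 439.331 ≈ 439

439


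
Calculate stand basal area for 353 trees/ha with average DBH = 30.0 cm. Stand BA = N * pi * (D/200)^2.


(D/200)^2 = (30.0/200)^2 = 0.15^2 = 0.0225
Individual BA = 3.141593 * 0.0225 = 0.0706858 m^2
Stand BA = 353 * 0.0706858 = 24.9521 ≈ 24.95 m^2/ha

24.95 m^2/ha


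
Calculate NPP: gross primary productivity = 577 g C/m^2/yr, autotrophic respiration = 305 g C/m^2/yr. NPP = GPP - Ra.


NPP = GPP - Ra = 577 - 305 = 272 g C/m^2/yr

272 g C/m^2/yr


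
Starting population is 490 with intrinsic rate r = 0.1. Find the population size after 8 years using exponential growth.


r*t = 0.1 * 8 = 0.8
exp(0.8) = 2.22554
N = 490 * 2.22554 = 1090.51 ≈ 1091

1091


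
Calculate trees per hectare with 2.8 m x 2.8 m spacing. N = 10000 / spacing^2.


N = 10000 / 2.8^2 = 10000 / 7.84 = 1275.51 ≈ 1276 trees/ha

1276 trees/ha


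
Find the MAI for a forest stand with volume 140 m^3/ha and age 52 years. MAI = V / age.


MAI = 140 / 52 = 2.6923 ≈ 2.69 m^3/ha/yr

2.69 m^3/ha/yr


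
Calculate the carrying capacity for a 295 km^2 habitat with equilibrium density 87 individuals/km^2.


K = 87 * 295 = 25665 individuals

25665 individuals


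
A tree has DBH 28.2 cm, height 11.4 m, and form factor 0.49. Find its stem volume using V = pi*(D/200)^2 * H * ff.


(D/200)^2 = (28.2/200)^2 = 0.141^2 = 0.019881
BA = 3.141593 * 0.019881 = 0.0624580 m^2
V = 0.0624580 * 11.4 * 0.49 = 0.348890 ≈ 0.349 m^3

0.349 m^3


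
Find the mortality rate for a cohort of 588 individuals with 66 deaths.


Mortality rate = 66 / 588 = 0.112245 ≈ 0.1122

0.1122


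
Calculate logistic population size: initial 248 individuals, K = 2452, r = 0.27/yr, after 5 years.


(K - N0)/N0 = (2452 - 248)/248 = 2204/248 = 8.88710
r*t = 0.27 * 5 = 1.35; exp(-1.35) = 0.259240
8.88710 * 0.259240 = 2.30389
1 + 2.30389 = 3.30389
N = 2452 / 3.30389 = 742.155 ≈ 742

742


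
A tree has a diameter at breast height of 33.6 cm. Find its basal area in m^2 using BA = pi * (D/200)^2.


D/200 = 33.6/200 = 0.168 m
(D/200)^2 = 0.168^2 = 0.028224
BA = 3.141593 * 0.028224 = 0.0886683 ≈ 0.0887 m^2

0.0887 m^2


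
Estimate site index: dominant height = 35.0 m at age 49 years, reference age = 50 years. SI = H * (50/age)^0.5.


50/49 = 1.02041
(1.02041)^0.5 = 1.01015
SI = 35.0 * 1.01015 = 35.3553 ≈ 35.4 m

35.4 m


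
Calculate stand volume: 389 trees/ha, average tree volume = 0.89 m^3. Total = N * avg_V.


V_stand = 389 * 0.89 = 346.21 ≈ 346.2 m^3/ha

346.2 m^3/ha


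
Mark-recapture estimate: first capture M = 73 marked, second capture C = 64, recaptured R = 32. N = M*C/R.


N = M * C / R = 73 * 64 / 32 = 4672 / 32 = 146

146 individuals


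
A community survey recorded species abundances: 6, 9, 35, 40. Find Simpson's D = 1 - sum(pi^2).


Total N = 6 + 9 + 35 + 40 = 90
Per-species terms:
  p = 6/90 = 0.066667; p^2 = 0.066667^2 = 0.004444
  p = 9/90 = 0.100000; p^2 = 0.100000^2 = 0.010000
  p = 35/90 = 0.388889; p^2 = 0.388889^2 = 0.151235
  p = 40/90 = 0.444444; p^2 = 0.444444^2 = 0.197530
sum(p^2) = 0.004444 + 0.010000 + 0.151235 + 0.197530 = 0.363209
D = 1 - 0.363209 = 0.636791 ≈ 0.6368

0.6368


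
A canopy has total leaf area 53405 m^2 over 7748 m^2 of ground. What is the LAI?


LAI = 53405 / 7748 = 6.8927 ≈ 6.89

6.89


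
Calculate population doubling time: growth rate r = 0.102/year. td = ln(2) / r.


td = ln(2) / 0.102 = 0.693147 / 0.102 = 6.79556 ≈ 6.8 years

6.8 years


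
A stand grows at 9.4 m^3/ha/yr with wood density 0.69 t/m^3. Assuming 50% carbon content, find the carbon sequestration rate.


C = 9.4 * 0.69 * 0.5 = 3.243 ≈ 3.24 t C/ha/yr

3.24 t C/ha/yr


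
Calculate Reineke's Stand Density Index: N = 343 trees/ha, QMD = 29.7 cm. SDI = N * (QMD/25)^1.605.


QMD/25 = 29.7/25 = 1.188
(1.188)^1.605 = exp(1.605 * ln(1.188)) = exp(1.605 * 0.172271) = exp(0.276495) = 1.31850
SDI = 343 * 1.31850 = 452.246 ≈ 452

452


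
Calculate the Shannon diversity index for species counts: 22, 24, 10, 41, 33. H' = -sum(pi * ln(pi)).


Total N = 22 + 24 + 10 + 41 + 33 = 130
Per-species terms:
  p = 22/130 = 0.169231; ln(p) = -1.776491; p*ln(p) = 0.169231 * (-1.776491) = -0.300637
  p = 24/130 = 0.184615; ln(p) = -1.689483; p*ln(p) = 0.184615 * (-1.689483) = -0.311904
  p = 10/130 = 0.076923; ln(p) = -2.564950; p*ln(p) = 0.076923 * (-2.564950) = -0.197304
  p = 41/130 = 0.315385; ln(p) = -1.153961; p*ln(p) = 0.315385 * (-1.153961) = -0.363942
  p = 33/130 = 0.253846; ln(p) = -1.371027; p*ln(p) = 0.253846 * (-1.371027) = -0.348030
sum(p*ln(p)) = (-0.300637) + (-0.311904) + (-0.197304) + (-0.363942) + (-0.348030) = -1.521817
H' = -(-1.521817) = 1.521817 ≈ 1.5218

1.5218


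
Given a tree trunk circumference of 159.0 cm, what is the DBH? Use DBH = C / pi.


DBH = C / pi = 159.0 / 3.141593 = 50.6113 ≈ 50.61 cm

50.61 cm


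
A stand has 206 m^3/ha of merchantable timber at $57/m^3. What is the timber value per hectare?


Value = 206 * 57 = $11742/ha

$11742/ha


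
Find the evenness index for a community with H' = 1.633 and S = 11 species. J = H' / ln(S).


ln(11) = 2.39790
J = H' / ln(S) = 1.633 / 2.39790 = 0.681013 ≈ 0.6810

0.6810


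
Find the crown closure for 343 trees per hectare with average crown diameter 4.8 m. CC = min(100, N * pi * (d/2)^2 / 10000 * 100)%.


(d/2)^2 = (4.8/2)^2 = 2.4^2 = 5.76
Crown area = 3.141593 * 5.76 = 18.0956 m^2
N * area / 10000 * 100 = 343 * 18.0956 / 10000 * 100 = 62.0679
CC = min(100, 62.0679) = 62.0679 ≈ 62.1%

62.1%


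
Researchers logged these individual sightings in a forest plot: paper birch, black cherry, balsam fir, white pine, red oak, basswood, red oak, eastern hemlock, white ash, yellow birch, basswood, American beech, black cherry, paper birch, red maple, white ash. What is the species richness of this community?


Total individuals logged = 16
Distinct species (count of individuals): paper birch (2), black cherry (2), balsam fir (1), white pine (1), red oak (2), basswood (2), eastern hemlock (1), white ash (2), yellow birch (1), American beech (1), red maple (1)
Species richness = number of distinct species = 11

11


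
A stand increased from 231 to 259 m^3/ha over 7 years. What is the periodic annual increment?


PAI = (V2 - V1) / period = (259 - 231) / 7 = 28 / 7 = 4.00 m^3/ha/yr

4.00 m^3/ha/yr


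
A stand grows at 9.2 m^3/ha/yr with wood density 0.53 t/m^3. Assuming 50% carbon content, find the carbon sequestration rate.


C = 9.2 * 0.53 * 0.5 = 2.438 ≈ 2.44 t C/ha/yr

2.44 t C/ha/yr


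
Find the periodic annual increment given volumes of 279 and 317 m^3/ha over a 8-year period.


PAI = (V2 - V1) / period = (317 - 279) / 8 = 38 / 8 = 4.75 m^3/ha/yr

4.75 m^3/ha/yr


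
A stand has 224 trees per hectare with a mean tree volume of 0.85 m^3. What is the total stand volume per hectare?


V_stand = 224 * 0.85 = 190.4 m^3/ha

190.4 m^3/ha


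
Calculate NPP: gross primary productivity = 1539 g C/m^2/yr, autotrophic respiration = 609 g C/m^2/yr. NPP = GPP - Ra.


NPP = GPP - Ra = 1539 - 609 = 930 g C/m^2/yr

930 g C/m^2/yr


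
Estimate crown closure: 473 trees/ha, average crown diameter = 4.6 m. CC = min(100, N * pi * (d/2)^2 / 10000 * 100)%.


(d/2)^2 = (4.6/2)^2 = 2.3^2 = 5.29
Crown area = 3.141593 * 5.29 = 16.6190 m^2
N * area / 10000 * 100 = 473 * 16.6190 / 10000 * 100 = 78.6079
CC = min(100, 78.6079) = 78.6079 ≈ 78.6%

78.6%


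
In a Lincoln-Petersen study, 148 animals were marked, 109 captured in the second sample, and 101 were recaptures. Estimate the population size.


N = M * C / R = 148 * 109 / 101 = 16132 / 101 = 159.72 ≈ 160

160 individuals


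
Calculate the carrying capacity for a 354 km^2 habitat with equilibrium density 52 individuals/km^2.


K = 52 * 354 = 18408 individuals

18408 individuals


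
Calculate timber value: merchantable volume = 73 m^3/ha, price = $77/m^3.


Value = 73 * 77 = $5621/ha

$5621/ha


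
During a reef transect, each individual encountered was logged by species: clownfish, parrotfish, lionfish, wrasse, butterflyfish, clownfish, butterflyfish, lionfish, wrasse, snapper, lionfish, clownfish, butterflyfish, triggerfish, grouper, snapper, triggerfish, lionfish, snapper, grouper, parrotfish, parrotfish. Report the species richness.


Total individuals logged = 22
Distinct species (count of individuals): clownfish (3), parrotfish (3), lionfish (4), wrasse (2), butterflyfish (3), snapper (3), triggerfish (2), grouper (2)
Species richness = number of distinct species = 8

8


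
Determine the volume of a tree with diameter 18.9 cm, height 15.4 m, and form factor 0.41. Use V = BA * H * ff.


(D/200)^2 = (18.9/200)^2 = 0.0945^2 = 0.00893025
BA = 3.141593 * 0.00893025 = 0.0280552 m^2
V = 0.0280552 * 15.4 * 0.41 = 0.177141 ≈ 0.177 m^3

0.177 m^3


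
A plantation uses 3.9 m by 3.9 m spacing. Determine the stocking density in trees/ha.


N = 10000 / 3.9^2 = 10000 / 15.21 = 657.462 ≈ 657 trees/ha

657 trees/ha


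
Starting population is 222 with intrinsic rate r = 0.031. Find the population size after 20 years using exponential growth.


r*t = 0.031 * 20 = 0.62
exp(0.62) = 1.85893
N = 222 * 1.85893 = 412.682 ≈ 413

413


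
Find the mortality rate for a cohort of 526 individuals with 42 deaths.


Mortality rate = 42 / 526 = 0.079848 ≈ 0.0798

0.0798


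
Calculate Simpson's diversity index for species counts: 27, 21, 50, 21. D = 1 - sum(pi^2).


Total N = 27 + 21 + 50 + 21 = 119
Per-species terms:
  p = 27/119 = 0.226891; p^2 = 0.226891^2 = 0.051480
  p = 21/119 = 0.176471; p^2 = 0.176471^2 = 0.031142
  p = 50/119 = 0.420168; p^2 = 0.420168^2 = 0.176541
  p = 21/119 = 0.176471; p^2 = 0.176471^2 = 0.031142
sum(p^2) = 0.051480 + 0.031142 + 0.176541 + 0.031142 = 0.290305
D = 1 - 0.290305 = 0.709695 ≈ 0.7097

0.7097


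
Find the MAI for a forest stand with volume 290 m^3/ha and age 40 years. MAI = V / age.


MAI = 290 / 40 = 7.25 m^3/ha/yr

7.25 m^3/ha/yr


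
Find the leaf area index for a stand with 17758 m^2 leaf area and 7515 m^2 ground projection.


LAI = 17758 / 7515 = 2.3630 ≈ 2.36

2.36


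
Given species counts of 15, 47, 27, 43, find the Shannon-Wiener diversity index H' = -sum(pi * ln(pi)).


Total N = 15 + 47 + 27 + 43 = 132
Per-species terms:
  p = 15/132 = 0.113636; ln(p) = -2.174755; p*ln(p) = 0.113636 * (-2.174755) = -0.247130
  p = 47/132 = 0.356061; ln(p) = -1.032653; p*ln(p) = 0.356061 * (-1.032653) = -0.367687
  p = 27/132 = 0.204545; ln(p) = -1.586967; p*ln(p) = 0.204545 * (-1.586967) = -0.324606
  p = 43/132 = 0.325758; ln(p) = -1.121601; p*ln(p) = 0.325758 * (-1.121601) = -0.365370
sum(p*ln(p)) = (-0.247130) + (-0.367687) + (-0.324606) + (-0.365370) = -1.304793
H' = -(-1.304793) = 1.304793 ≈ 1.3048

1.3048


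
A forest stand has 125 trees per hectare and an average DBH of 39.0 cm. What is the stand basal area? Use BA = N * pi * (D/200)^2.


(D/200)^2 = (39.0/200)^2 = 0.195^2 = 0.038025
Individual BA = 3.141593 * 0.038025 = 0.119459 m^2
Stand BA = 125 * 0.119459 = 14.9324 ≈ 14.93 m^2/ha

14.93 m^2/ha


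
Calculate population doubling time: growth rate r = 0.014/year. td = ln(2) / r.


td = ln(2) / 0.014 = 0.693147 / 0.014 = 49.5105 ≈ 49.5 years

49.5 years


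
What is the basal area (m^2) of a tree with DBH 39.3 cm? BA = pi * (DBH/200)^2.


D/200 = 39.3/200 = 0.1965 m
(D/200)^2 = 0.1965^2 = 0.03861225
BA = 3.141593 * 0.03861225 = 0.121304 ≈ 0.1213 m^2

0.1213 m^2


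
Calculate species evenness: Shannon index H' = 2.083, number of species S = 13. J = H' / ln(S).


ln(13) = 2.56495
J = H' / ln(S) = 2.083 / 2.56495 = 0.812102 ≈ 0.8121

0.8121


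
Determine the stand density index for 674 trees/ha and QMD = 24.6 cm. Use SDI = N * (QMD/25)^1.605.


QMD/25 = 24.6/25 = 0.984
(0.984)^1.605 = exp(1.605 * ln(0.984)) = exp(1.605 * (-0.0161294)) = exp(-0.0258877) = 0.974445
SDI = 674 * 0.974445 = 656.776 ≈ 657

657


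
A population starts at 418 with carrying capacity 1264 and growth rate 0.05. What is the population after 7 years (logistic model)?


(K - N0)/N0 = (1264 - 418)/418 = 846/418 = 2.02392
r*t = 0.05 * 7 = 0.35; exp(-0.35) = 0.704688
2.02392 * 0.704688 = 1.42623
1 + 1.42623 = 2.42623
N = 1264 / 2.42623 = 520.973 ≈ 521

521


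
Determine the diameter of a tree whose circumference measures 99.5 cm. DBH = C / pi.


DBH = C / pi = 99.5 / 3.141593 = 31.6718 ≈ 31.67 cm

31.67 cm


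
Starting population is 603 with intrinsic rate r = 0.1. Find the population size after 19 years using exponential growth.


r*t = 0.1 * 19 = 1.9
exp(1.9) = 6.68589
N = 603 * 6.68589 = 4031.59 ≈ 4032

4032


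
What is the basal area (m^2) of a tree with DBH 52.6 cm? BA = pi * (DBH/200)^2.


D/200 = 52.6/200 = 0.263 m
(D/200)^2 = 0.263^2 = 0.069169
BA = 3.141593 * 0.069169 = 0.217301 ≈ 0.2173 m^2

0.2173 m^2


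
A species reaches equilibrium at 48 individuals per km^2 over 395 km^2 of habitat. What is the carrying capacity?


K = 48 * 395 = 18960 individuals

18960 individuals


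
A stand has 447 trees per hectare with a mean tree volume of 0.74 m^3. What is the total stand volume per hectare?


V_stand = 447 * 0.74 = 330.78 ≈ 330.8 m^3/ha

330.8 m^3/ha


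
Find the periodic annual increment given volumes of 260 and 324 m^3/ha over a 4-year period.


PAI = (V2 - V1) / period = (324 - 260) / 4 = 64 / 4 = 16.00 m^3/ha/yr

16.00 m^3/ha/yr


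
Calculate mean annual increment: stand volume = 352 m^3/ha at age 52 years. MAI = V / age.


MAI = 352 / 52 = 6.7692 ≈ 6.77 m^3/ha/yr

6.77 m^3/ha/yr


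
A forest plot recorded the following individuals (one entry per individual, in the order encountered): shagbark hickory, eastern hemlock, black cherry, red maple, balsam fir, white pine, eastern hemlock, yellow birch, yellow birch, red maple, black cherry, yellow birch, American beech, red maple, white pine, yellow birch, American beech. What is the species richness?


Total individuals logged = 17
Distinct species (count of individuals): shagbark hickory (1), eastern hemlock (2), black cherry (2), red maple (3), balsam fir (1), white pine (2), yellow birch (4), American beech (2)
Species richness = number of distinct species = 8

8


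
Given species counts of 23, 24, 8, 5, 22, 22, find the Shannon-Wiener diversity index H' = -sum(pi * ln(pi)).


Total N = 23 + 24 + 8 + 5 + 22 + 22 = 104
Per-species terms:
  p = 23/104 = 0.221154; ln(p) = -1.508896; p*ln(p) = 0.221154 * (-1.508896) = -0.333698
  p = 24/104 = 0.230769; ln(p) = -1.466338; p*ln(p) = 0.230769 * (-1.466338) = -0.338385
  p = 8/104 = 0.076923; ln(p) = -2.564950; p*ln(p) = 0.076923 * (-2.564950) = -0.197304
  p = 5/104 = 0.048077; ln(p) = -3.034951; p*ln(p) = 0.048077 * (-3.034951) = -0.145911
  p = 22/104 = 0.211538; ln(p) = -1.553351; p*ln(p) = 0.211538 * (-1.553351) = -0.328593
  p = 22/104 = 0.211538; ln(p) = -1.553351; p*ln(p) = 0.211538 * (-1.553351) = -0.328593
sum(p*ln(p)) = (-0.333698) + (-0.338385) + (-0.197304) + (-0.145911) + (-0.328593) + (-0.328593) = -1.672484
H' = -(-1.672484) = 1.672484 ≈ 1.6725

1.6725


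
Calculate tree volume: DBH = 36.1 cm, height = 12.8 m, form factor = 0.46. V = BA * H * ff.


(D/200)^2 = (36.1/200)^2 = 0.1805^2 = 0.03258025
BA = 3.141593 * 0.03258025 = 0.102354 m^2
V = 0.102354 * 12.8 * 0.46 = 0.602660 ≈ 0.603 m^3

0.603 m^3


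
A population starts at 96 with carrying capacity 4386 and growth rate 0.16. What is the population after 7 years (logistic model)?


(K - N0)/N0 = (4386 - 96)/96 = 4290/96 = 44.6875
r*t = 0.16 * 7 = 1.12; exp(-1.12) = 0.326280
44.6875 * 0.326280 = 14.5806
1 + 14.5806 = 15.5806
N = 4386 / 15.5806 = 281.504 ≈ 282

282


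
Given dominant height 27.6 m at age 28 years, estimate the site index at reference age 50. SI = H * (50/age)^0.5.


50/28 = 1.78571
(1.78571)^0.5 = 1.33630
SI = 27.6 * 1.33630 = 36.8819 ≈ 36.9 m

36.9 m


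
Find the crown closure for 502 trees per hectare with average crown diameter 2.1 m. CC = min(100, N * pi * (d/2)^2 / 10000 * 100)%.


(d/2)^2 = (2.1/2)^2 = 1.05^2 = 1.1025
Crown area = 3.141593 * 1.1025 = 3.46361 m^2
N * area / 10000 * 100 = 502 * 3.46361 / 10000 * 100 = 17.3873
CC = min(100, 17.3873) = 17.3873 ≈ 17.4%

17.4%


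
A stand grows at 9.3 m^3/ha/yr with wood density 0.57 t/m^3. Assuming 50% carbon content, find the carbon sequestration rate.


C = 9.3 * 0.57 * 0.5 = 2.6505 ≈ 2.65 t C/ha/yr

2.65 t C/ha/yr


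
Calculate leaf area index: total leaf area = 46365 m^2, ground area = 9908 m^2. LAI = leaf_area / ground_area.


LAI = 46365 / 9908 = 4.6796 ≈ 4.68

4.68


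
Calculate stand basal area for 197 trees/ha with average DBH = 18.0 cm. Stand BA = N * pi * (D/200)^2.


(D/200)^2 = (18.0/200)^2 = 0.09^2 = 0.0081
Individual BA = 3.141593 * 0.0081 = 0.0254469 m^2
Stand BA = 197 * 0.0254469 = 5.01304 ≈ 5.01 m^2/ha

5.01 m^2/ha


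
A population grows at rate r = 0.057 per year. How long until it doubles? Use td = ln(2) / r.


td = ln(2) / 0.057 = 0.693147 / 0.057 = 12.1605 ≈ 12.2 years

12.2 years


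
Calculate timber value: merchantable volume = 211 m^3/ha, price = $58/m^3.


Value = 211 * 58 = $12238/ha

$12238/ha


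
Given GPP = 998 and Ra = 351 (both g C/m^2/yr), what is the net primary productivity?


NPP = GPP - Ra = 998 - 351 = 647 g C/m^2/yr

647 g C/m^2/yr


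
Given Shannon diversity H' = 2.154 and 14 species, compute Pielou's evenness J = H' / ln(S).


ln(14) = 2.63906
J = H' / ln(S) = 2.154 / 2.63906 = 0.816200 ≈ 0.8162

0.8162


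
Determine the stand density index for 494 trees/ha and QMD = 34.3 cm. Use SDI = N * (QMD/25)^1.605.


QMD/25 = 34.3/25 = 1.372
(1.372)^1.605 = exp(1.605 * ln(1.372)) = exp(1.605 * 0.316270) = exp(0.507613) = 1.66132
SDI = 494 * 1.66132 = 820.692 ≈ 821

821


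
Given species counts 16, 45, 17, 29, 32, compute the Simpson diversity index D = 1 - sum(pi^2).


Total N = 16 + 45 + 17 + 29 + 32 = 139
Per-species terms:
  p = 16/139 = 0.115108; p^2 = 0.115108^2 = 0.013250
  p = 45/139 = 0.323741; p^2 = 0.323741^2 = 0.104808
  p = 17/139 = 0.122302; p^2 = 0.122302^2 = 0.014958
  p = 29/139 = 0.208633; p^2 = 0.208633^2 = 0.043528
  p = 32/139 = 0.230216; p^2 = 0.230216^2 = 0.052999
sum(p^2) = 0.013250 + 0.104808 + 0.014958 + 0.043528 + 0.052999 = 0.229543
D = 1 - 0.229543 = 0.770457 ≈ 0.7705

0.7705


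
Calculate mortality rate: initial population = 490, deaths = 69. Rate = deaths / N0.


Mortality rate = 69 / 490 = 0.140816 ≈ 0.1408

0.1408


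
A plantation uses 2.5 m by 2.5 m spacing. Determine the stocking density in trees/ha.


N = 10000 / 2.5^2 = 10000 / 6.25 = 1600.00 ≈ 1600 trees/ha

1600 trees/ha


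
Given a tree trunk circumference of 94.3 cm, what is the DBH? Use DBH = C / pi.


DBH = C / pi = 94.3 / 3.141593 = 30.0166 ≈ 30.02 cm

30.02 cm


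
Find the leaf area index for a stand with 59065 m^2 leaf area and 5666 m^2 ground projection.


LAI = 59065 / 5666 = 10.4245 ≈ 10.42

10.42


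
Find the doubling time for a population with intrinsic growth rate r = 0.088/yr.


td = ln(2) / 0.088 = 0.693147 / 0.088 = 7.87667 ≈ 7.9 years

7.9 years


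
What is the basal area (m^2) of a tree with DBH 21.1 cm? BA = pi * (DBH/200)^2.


D/200 = 21.1/200 = 0.1055 m
(D/200)^2 = 0.1055^2 = 0.01113025
BA = 3.141593 * 0.01113025 = 0.0349667 ≈ 0.0350 m^2

0.0350 m^2


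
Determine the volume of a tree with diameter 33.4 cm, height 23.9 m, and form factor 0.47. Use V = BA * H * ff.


(D/200)^2 = (33.4/200)^2 = 0.167^2 = 0.027889
BA = 3.141593 * 0.027889 = 0.0876159 m^2
V = 0.0876159 * 23.9 * 0.47 = 0.984189 ≈ 0.984 m^3

0.984 m^3


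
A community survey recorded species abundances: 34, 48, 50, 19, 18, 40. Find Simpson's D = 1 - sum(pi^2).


Total N = 34 + 48 + 50 + 19 + 18 + 40 = 209
Per-species terms:
  p = 34/209 = 0.162679; p^2 = 0.162679^2 = 0.026464
  p = 48/209 = 0.229665; p^2 = 0.229665^2 = 0.052746
  p = 50/209 = 0.239234; p^2 = 0.239234^2 = 0.057233
  p = 19/209 = 0.090909; p^2 = 0.090909^2 = 0.008264
  p = 18/209 = 0.086124; p^2 = 0.086124^2 = 0.007417
  p = 40/209 = 0.191388; p^2 = 0.191388^2 = 0.036629
sum(p^2) = 0.026464 + 0.052746 + 0.057233 + 0.008264 + 0.007417 + 0.036629 = 0.188753
D = 1 - 0.188753 = 0.811247 ≈ 0.8112

0.8112


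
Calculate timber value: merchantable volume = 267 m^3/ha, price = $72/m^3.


Value = 267 * 72 = $19224/ha

$19224/ha


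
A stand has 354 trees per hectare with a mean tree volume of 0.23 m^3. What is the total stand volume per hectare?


V_stand = 354 * 0.23 = 81.42 ≈ 81.4 m^3/ha

81.4 m^3/ha


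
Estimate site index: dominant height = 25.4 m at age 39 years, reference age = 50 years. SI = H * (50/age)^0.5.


50/39 = 1.28205
(1.28205)^0.5 = 1.13228
SI = 25.4 * 1.13228 = 28.7599 ≈ 28.8 m

28.8 m


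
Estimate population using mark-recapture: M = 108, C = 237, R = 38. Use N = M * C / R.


N = M * C / R = 108 * 237 / 38 = 25596 / 38 = 673.58 ≈ 674

674 individuals


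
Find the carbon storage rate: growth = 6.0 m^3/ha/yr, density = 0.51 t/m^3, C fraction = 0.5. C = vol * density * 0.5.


C = 6.0 * 0.51 * 0.5 = 1.53 t C/ha/yr

1.53 t C/ha/yr


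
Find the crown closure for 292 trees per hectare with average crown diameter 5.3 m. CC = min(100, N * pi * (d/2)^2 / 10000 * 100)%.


(d/2)^2 = (5.3/2)^2 = 2.65^2 = 7.0225
Crown area = 3.141593 * 7.0225 = 22.0618 m^2
N * area / 10000 * 100 = 292 * 22.0618 / 10000 * 100 = 64.4205
CC = min(100, 64.4205) = 64.4205 ≈ 64.4%

64.4%


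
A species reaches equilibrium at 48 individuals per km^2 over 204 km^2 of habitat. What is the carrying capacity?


K = 48 * 204 = 9792 individuals

9792 individuals


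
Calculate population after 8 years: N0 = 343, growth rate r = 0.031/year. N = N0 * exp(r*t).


r*t = 0.031 * 8 = 0.248
exp(0.248) = 1.28146
N = 343 * 1.28146 = 439.541 ≈ 440

440


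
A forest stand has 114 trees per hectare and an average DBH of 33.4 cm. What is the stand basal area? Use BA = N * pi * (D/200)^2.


(D/200)^2 = (33.4/200)^2 = 0.167^2 = 0.027889
Individual BA = 3.141593 * 0.027889 = 0.0876159 m^2
Stand BA = 114 * 0.0876159 = 9.98821 ≈ 9.99 m^2/ha

9.99 m^2/ha


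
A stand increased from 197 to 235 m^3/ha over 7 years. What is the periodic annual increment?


PAI = (V2 - V1) / period = (235 - 197) / 7 = 38 / 7 = 5.4286 ≈ 5.43 m^3/ha/yr

5.43 m^3/ha/yr


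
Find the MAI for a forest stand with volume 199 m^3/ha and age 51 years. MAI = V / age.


MAI = 199 / 51 = 3.9020 ≈ 3.90 m^3/ha/yr

3.90 m^3/ha/yr


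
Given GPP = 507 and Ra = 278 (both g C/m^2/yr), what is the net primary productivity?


NPP = GPP - Ra = 507 - 278 = 229 g C/m^2/yr

229 g C/m^2/yr


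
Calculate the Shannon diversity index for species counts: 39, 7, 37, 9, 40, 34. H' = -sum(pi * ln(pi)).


Total N = 39 + 7 + 37 + 9 + 40 + 34 = 166
Per-species terms:
  p = 39/166 = 0.234940; ln(p) = -1.448425; p*ln(p) = 0.234940 * (-1.448425) = -0.340293
  p = 7/166 = 0.042169; ln(p) = -3.166070; p*ln(p) = 0.042169 * (-3.166070) = -0.133510
  p = 37/166 = 0.222892; ln(p) = -1.501068; p*ln(p) = 0.222892 * (-1.501068) = -0.334576
  p = 9/166 = 0.054217; ln(p) = -2.914761; p*ln(p) = 0.054217 * (-2.914761) = -0.158030
  p = 40/166 = 0.240964; ln(p) = -1.423108; p*ln(p) = 0.240964 * (-1.423108) = -0.342918
  p = 34/166 = 0.204819; ln(p) = -1.585629; p*ln(p) = 0.204819 * (-1.585629) = -0.324767
sum(p*ln(p)) = (-0.340293) + (-0.133510) + (-0.334576) + (-0.158030) + (-0.342918) + (-0.324767) = -1.634094
H' = -(-1.634094) = 1.634094 ≈ 1.6341

1.6341


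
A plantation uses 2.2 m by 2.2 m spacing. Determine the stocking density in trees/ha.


N = 10000 / 2.2^2 = 10000 / 4.84 = 2066.12 ≈ 2066 trees/ha

2066 trees/ha


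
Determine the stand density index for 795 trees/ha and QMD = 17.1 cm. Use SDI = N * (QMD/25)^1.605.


QMD/25 = 17.1/25 = 0.684
(0.684)^1.605 = exp(1.605 * ln(0.684)) = exp(1.605 * (-0.379797)) = exp(-0.609574) = 0.543582
SDI = 795 * 0.543582 = 432.148 ≈ 432

432


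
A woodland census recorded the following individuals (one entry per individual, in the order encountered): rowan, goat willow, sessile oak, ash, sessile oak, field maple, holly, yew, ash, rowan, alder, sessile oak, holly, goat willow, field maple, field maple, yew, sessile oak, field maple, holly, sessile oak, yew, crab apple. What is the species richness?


Total individuals logged = 23
Distinct species (count of individuals): rowan (2), goat willow (2), sessile oak (5), ash (2), field maple (4), holly (3), yew (3), alder (1), crab apple (1)
Species richness = number of distinct species = 9

9


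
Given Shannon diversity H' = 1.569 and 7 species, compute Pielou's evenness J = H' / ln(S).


ln(7) = 1.94591
J = H' / ln(S) = 1.569 / 1.94591 = 0.806307 ≈ 0.8063

0.8063


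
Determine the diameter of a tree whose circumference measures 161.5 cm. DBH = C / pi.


DBH = C / pi = 161.5 / 3.141593 = 51.4070 ≈ 51.41 cm

51.41 cm


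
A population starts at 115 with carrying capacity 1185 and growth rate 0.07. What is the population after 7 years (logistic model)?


(K - N0)/N0 = (1185 - 115)/115 = 1070/115 = 9.30435
r*t = 0.07 * 7 = 0.49; exp(-0.49) = 0.612626
9.30435 * 0.612626 = 5.70009
1 + 5.70009 = 6.70009
N = 1185 / 6.70009 = 176.863 ≈ 177

177


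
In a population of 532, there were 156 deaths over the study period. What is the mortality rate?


Mortality rate = 156 / 532 = 0.293233 ≈ 0.2932

0.2932


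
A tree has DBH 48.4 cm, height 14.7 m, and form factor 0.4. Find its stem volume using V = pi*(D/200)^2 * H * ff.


(D/200)^2 = (48.4/200)^2 = 0.242^2 = 0.058564
BA = 3.141593 * 0.058564 = 0.183984 m^2
V = 0.183984 * 14.7 * 0.4 = 1.08183 ≈ 1.082 m^3

1.082 m^3


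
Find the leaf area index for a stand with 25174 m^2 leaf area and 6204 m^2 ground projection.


LAI = 25174 / 6204 = 4.0577 ≈ 4.06

4.06


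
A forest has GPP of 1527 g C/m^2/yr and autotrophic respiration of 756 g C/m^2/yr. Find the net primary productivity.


NPP = GPP - Ra = 1527 - 756 = 771 g C/m^2/yr

771 g C/m^2/yr


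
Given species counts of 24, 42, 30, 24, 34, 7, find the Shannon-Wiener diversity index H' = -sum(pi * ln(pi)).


Total N = 24 + 42 + 30 + 24 + 34 + 7 = 161
Per-species terms:
  p = 24/161 = 0.149068; ln(p) = -1.903353; p*ln(p) = 0.149068 * (-1.903353) = -0.283729
  p = 42/161 = 0.260870; ln(p) = -1.343733; p*ln(p) = 0.260870 * (-1.343733) = -0.350540
  p = 30/161 = 0.186335; ln(p) = -1.680209; p*ln(p) = 0.186335 * (-1.680209) = -0.313082
  p = 24/161 = 0.149068; ln(p) = -1.903353; p*ln(p) = 0.149068 * (-1.903353) = -0.283729
  p = 34/161 = 0.211180; ln(p) = -1.555044; p*ln(p) = 0.211180 * (-1.555044) = -0.328394
  p = 7/161 = 0.043478; ln(p) = -3.135500; p*ln(p) = 0.043478 * (-3.135500) = -0.136325
sum(p*ln(p)) = (-0.283729) + (-0.350540) + (-0.313082) + (-0.283729) + (-0.328394) + (-0.136325) = -1.695799
H' = -(-1.695799) = 1.695799 ≈ 1.6958

1.6958


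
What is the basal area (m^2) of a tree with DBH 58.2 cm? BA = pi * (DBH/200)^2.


D/200 = 58.2/200 = 0.291 m
(D/200)^2 = 0.291^2 = 0.084681
BA = 3.141593 * 0.084681 = 0.266033 ≈ 0.2660 m^2

0.2660 m^2


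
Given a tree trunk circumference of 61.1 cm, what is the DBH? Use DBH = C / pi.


DBH = C / pi = 61.1 / 3.141593 = 19.4487 ≈ 19.45 cm

19.45 cm


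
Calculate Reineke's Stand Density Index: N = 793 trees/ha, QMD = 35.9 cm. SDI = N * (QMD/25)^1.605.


QMD/25 = 35.9/25 = 1.436
(1.436)^1.605 = exp(1.605 * ln(1.436)) = exp(1.605 * 0.361861) = exp(0.580787) = 1.78744
SDI = 793 * 1.78744 = 1417.44 ≈ 1417

1417


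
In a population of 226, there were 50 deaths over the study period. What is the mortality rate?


Mortality rate = 50 / 226 = 0.221239 ≈ 0.2212

0.2212


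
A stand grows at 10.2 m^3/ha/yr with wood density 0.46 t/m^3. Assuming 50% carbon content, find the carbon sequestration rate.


C = 10.2 * 0.46 * 0.5 = 2.346 ≈ 2.35 t C/ha/yr

2.35 t C/ha/yr


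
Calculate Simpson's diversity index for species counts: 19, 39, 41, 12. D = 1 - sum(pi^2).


Total N = 19 + 39 + 41 + 12 = 111
Per-species terms:
  p = 19/111 = 0.171171; p^2 = 0.171171^2 = 0.029300
  p = 39/111 = 0.351351; p^2 = 0.351351^2 = 0.123448
  p = 41/111 = 0.369369; p^2 = 0.369369^2 = 0.136433
  p = 12/111 = 0.108108; p^2 = 0.108108^2 = 0.011687
sum(p^2) = 0.029300 + 0.123448 + 0.136433 + 0.011687 = 0.300868
D = 1 - 0.300868 = 0.699132 ≈ 0.6991

0.6991


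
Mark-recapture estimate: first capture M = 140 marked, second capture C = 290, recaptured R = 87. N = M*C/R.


N = M * C / R = 140 * 290 / 87 = 40600 / 87 = 466.67 ≈ 467

467 individuals


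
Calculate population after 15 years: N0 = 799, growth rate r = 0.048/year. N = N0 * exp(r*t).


r*t = 0.048 * 15 = 0.72
exp(0.72) = 2.05443
N = 799 * 2.05443 = 1641.49 ≈ 1641

1641


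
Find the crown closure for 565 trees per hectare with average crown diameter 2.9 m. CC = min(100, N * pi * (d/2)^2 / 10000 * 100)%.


(d/2)^2 = (2.9/2)^2 = 1.45^2 = 2.1025
Crown area = 3.141593 * 2.1025 = 6.60520 m^2
N * area / 10000 * 100 = 565 * 6.60520 / 10000 * 100 = 37.3194
CC = min(100, 37.3194) = 37.3194 ≈ 37.3%

37.3%


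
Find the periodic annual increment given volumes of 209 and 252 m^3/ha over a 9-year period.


PAI = (V2 - V1) / period = (252 - 209) / 9 = 43 / 9 = 4.7778 ≈ 4.78 m^3/ha/yr

4.78 m^3/ha/yr


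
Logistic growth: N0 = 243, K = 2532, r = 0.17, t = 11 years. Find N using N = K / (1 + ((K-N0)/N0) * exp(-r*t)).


(K - N0)/N0 = (2532 - 243)/243 = 2289/243 = 9.41975
r*t = 0.17 * 11 = 1.87; exp(-1.87) = 0.154124
9.41975 * 0.154124 = 1.45181
1 + 1.45181 = 2.45181
N = 2532 / 2.45181 = 1032.71 ≈ 1033

1033


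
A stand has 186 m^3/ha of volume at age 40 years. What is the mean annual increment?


MAI = 186 / 40 = 4.65 m^3/ha/yr

4.65 m^3/ha/yr


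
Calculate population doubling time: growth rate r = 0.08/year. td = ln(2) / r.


td = ln(2) / 0.08 = 0.693147 / 0.08 = 8.66434 ≈ 8.7 years

8.7 years


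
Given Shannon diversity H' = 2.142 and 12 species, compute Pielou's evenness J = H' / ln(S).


ln(12) = 2.48491
J = H' / ln(S) = 2.142 / 2.48491 = 0.862003 ≈ 0.8620

0.8620


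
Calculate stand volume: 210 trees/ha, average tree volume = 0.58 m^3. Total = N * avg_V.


V_stand = 210 * 0.58 = 121.8 m^3/ha

121.8 m^3/ha


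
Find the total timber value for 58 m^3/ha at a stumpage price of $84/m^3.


Value = 58 * 84 = $4872/ha

$4872/ha


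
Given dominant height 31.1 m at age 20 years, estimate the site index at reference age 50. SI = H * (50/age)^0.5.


50/20 = 2.50000
(2.50000)^0.5 = 1.58114
SI = 31.1 * 1.58114 = 49.1735 ≈ 49.2 m

49.2 m


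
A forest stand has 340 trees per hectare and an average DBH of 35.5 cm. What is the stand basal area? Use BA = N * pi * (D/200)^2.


(D/200)^2 = (35.5/200)^2 = 0.1775^2 = 0.03150625
Individual BA = 3.141593 * 0.03150625 = 0.0989798 m^2
Stand BA = 340 * 0.0989798 = 33.6531 ≈ 33.65 m^2/ha

33.65 m^2/ha


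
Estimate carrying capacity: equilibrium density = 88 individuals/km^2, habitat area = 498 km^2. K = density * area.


K = 88 * 498 = 43824 individuals

43824 individuals


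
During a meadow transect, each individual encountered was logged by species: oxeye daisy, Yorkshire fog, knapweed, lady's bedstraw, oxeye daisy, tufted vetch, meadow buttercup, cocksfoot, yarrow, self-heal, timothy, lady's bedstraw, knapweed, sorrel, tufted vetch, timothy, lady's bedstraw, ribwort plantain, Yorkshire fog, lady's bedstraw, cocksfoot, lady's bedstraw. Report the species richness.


Total individuals logged = 22
Distinct species (count of individuals): oxeye daisy (2), Yorkshire fog (2), knapweed (2), lady's bedstraw (5), tufted vetch (2), meadow buttercup (1), cocksfoot (2), yarrow (1), self-heal (1), timothy (2), sorrel (1), ribwort plantain (1)
Species richness = number of distinct species = 12

12


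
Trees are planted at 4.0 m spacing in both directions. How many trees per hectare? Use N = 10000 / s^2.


N = 10000 / 4.0^2 = 10000 / 16 = 625.000 ≈ 625 trees/ha

625 trees/ha


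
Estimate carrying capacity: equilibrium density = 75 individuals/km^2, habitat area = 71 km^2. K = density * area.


K = 75 * 71 = 5325 individuals

5325 individuals


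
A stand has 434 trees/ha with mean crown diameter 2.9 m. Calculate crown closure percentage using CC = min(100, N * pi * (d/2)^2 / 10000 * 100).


(d/2)^2 = (2.9/2)^2 = 1.45^2 = 2.1025
Crown area = 3.141593 * 2.1025 = 6.60520 m^2
N * area / 10000 * 100 = 434 * 6.60520 / 10000 * 100 = 28.6666
CC = min(100, 28.6666) = 28.6666 ≈ 28.7%

28.7%


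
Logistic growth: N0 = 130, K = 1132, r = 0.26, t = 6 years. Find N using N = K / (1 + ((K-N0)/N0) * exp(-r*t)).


(K - N0)/N0 = (1132 - 130)/130 = 1002/130 = 7.70769
r*t = 0.26 * 6 = 1.56; exp(-1.56) = 0.210136
7.70769 * 0.210136 = 1.61966
1 + 1.61966 = 2.61966
N = 1132 / 2.61966 = 432.117 ≈ 432

432
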